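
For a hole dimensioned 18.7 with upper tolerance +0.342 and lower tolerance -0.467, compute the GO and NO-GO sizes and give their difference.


GO = nominal - lower_tol (smallest hole = maximum material condition)
GO = 18.7 - 0.467 = 18.233
NO-GO = nominal + upper_tol (largest hole = least material condition)
NO-GO = 18.7 + 0.342 = 19.042
spread = NO-GO - GO = 19.042 - 18.233 = 0.8090

0.8090


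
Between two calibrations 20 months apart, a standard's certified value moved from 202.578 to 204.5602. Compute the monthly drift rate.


rate = (v2 - v1) / months
= (204.5602 - 202.578) / 20
= 1.9822 / 20
= 0.0991

0.0991


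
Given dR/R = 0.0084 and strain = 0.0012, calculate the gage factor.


GF = (dR/R) / epsilon
= 0.0084 / 0.0012
= 7.0000

7.0000


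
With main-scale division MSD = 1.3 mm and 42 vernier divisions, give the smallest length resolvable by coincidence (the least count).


LC = MSD / n_div
= 1.3 / 42
= 0.0310

0.0310


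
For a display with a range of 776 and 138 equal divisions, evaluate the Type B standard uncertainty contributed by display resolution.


resolution = range / divisions
resolution = 776 / 138 = 5.6231884
u_res = resolution / (2*sqrt(3))
u_res = 5.6231884 / 3.4641016
u_res = 1.6233

1.6233


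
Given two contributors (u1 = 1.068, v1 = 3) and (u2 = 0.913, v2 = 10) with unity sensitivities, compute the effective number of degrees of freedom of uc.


uc = sqrt(u1^2 + u2^2) = sqrt(1.068^2 + 0.913^2) = 1.4050598
v_eff = uc^4 / (u1^4/v1 + u2^4/v2)
= 1.4050598^4 / (1.068^4/3 + 0.913^4/10)
= 3.8974382 / 0.5031581
v_eff = 7.7460

7.7460


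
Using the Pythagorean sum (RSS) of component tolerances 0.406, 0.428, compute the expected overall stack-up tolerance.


RSS = sqrt(0.406^2 + 0.428^2)
= sqrt(0.34802)
= 0.5899

0.5899


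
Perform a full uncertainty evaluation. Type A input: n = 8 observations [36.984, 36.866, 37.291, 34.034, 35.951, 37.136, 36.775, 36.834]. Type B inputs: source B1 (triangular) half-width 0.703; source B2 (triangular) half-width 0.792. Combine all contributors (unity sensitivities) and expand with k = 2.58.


mean = (36.984 + 36.866 + 37.291 + 34.034 + 35.951 + 37.136 + 36.775 + 36.834) / 8 = 36.483875
s = sqrt(sum((x - mean)^2)/(n-1)) = 1.066774
u_A = s / sqrt(n) = 1.066774 / sqrt(8) = 0.37716156
u_B1 = 0.703 / sqrt(6) = 0.28699855
u_B2 = 0.792 / sqrt(6) = 0.32333265
uc = sqrt(0.37716156^2 + 0.28699855^2 + 0.32333265^2) = 0.5737273
U = k * uc = 2.58 * 0.5737273
U = 1.4802

1.4802


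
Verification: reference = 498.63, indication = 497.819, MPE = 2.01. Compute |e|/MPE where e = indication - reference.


e = indication - reference = 497.819 - 498.63 = -0.8110
|e| = 0.8110
ratio = |e| / MPE = 0.8110 / 2.01
ratio = 0.4035

0.4035


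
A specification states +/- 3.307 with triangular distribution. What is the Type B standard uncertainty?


u_B = half_width / sqrt(6)
u_B = 3.307 / 2.4494897
u_B = 1.3501

1.3501


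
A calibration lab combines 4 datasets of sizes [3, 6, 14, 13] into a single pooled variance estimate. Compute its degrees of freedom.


nu = sum_i (n_i - 1)
nu = ((3 - 1) + (6 - 1) + (14 - 1) + (13 - 1))
nu = 2 + 5 + 13 + 12
nu = 32

32


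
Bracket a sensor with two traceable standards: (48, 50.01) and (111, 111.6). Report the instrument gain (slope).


slope = (y2 - y1) / (x2 - x1)
= (111.6 - 50.01) / (111 - 48)
= 61.5900 / 63
= 0.9776

0.9776


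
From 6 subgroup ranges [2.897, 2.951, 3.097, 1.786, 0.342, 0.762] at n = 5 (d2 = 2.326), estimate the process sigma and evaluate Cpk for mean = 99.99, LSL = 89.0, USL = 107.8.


R_bar = (2.897 + 2.951 + 3.097 + 1.786 + 0.342 + 0.762) / 6 = 1.9725
sigma = R_bar / d2 = 1.9725 / 2.326 = 0.84802236
Cp = (USL - LSL)/(6*sigma) = (107.8 - 89.0)/(6*0.84802236) = 3.6949
Cpu = (107.8 - 99.99)/(3*0.84802236) = 3.0699
Cpl = (99.99 - 89.0)/(3*0.84802236) = 4.3199
Cpk = min(Cpu, Cpl) = 3.0699

3.0699


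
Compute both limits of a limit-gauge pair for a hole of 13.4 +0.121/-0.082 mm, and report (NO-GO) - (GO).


GO = nominal - lower_tol (smallest hole = maximum material condition)
GO = 13.4 - 0.082 = 13.318
NO-GO = nominal + upper_tol (largest hole = least material condition)
NO-GO = 13.4 + 0.121 = 13.521
spread = NO-GO - GO = 13.521 - 13.318 = 0.2030

0.2030


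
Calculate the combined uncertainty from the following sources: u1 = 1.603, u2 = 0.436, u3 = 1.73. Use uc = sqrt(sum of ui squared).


uc = sqrt(1.603^2 + 0.436^2 + 1.73^2)
uc = sqrt(5.752605)
uc = 2.3985

2.3985


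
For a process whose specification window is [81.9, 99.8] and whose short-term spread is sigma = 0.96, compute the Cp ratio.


Cp = (USL - LSL) / (6 * sigma)
= (99.8 - 81.9) / (6 * 0.96)
= 17.9000 / 5.7600
= 3.1076

3.1076


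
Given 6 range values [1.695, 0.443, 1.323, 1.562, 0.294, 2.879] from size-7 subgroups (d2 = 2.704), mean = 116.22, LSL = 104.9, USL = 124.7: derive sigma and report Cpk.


R_bar = (1.695 + 0.443 + 1.323 + 1.562 + 0.294 + 2.879) / 6 = 1.366
sigma = R_bar / d2 = 1.366 / 2.704 = 0.50517751
Cp = (USL - LSL)/(6*sigma) = (124.7 - 104.9)/(6*0.50517751) = 6.5324
Cpu = (124.7 - 116.22)/(3*0.50517751) = 5.5954
Cpl = (116.22 - 104.9)/(3*0.50517751) = 7.4693
Cpk = min(Cpu, Cpl) = 5.5954

5.5954


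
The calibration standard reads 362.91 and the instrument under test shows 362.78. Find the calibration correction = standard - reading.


Correction = standard - reading
= 362.91 - 362.78
= 0.1300

0.1300


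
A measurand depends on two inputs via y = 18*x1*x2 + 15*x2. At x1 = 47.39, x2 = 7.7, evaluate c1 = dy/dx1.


y = 18*x1*x2 + 15*x2
dy/dx1 = 18*x2
Evaluate at x2 = 7.7: c1 = 18 * 7.7
c1 = 138.6000

138.6000


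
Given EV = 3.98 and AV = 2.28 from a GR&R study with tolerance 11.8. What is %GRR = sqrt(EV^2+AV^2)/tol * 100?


GRR = sqrt(EV^2 + AV^2) = sqrt(3.98^2 + 2.28^2) = 4.5868072
%GRR = GRR / tol * 100 = 4.5868072 / 11.8 * 100
%GRR = 38.8712

38.8712


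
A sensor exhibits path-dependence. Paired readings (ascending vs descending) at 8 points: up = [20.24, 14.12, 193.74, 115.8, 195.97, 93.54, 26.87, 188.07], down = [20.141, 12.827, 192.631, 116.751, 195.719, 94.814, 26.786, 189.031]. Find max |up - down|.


|20.24 - 20.141| = 0.0990
|14.12 - 12.827| = 1.2930
|193.74 - 192.631| = 1.1090
|115.8 - 116.751| = 0.9510
|195.97 - 195.719| = 0.2510
|93.54 - 94.814| = 1.2740
|26.87 - 26.786| = 0.0840
|188.07 - 189.031| = 0.9610
hysteresis = max(diffs) = 1.2930

1.2930


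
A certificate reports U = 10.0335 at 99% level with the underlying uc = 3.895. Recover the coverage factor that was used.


k = U / uc
k = 10.0335 / 3.895
k = 2.576

2.576


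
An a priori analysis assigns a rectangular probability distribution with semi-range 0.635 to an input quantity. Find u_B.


u_B = half_width / sqrt(3)
u_B = 0.635 / 1.7320508
u_B = 0.3666

0.3666


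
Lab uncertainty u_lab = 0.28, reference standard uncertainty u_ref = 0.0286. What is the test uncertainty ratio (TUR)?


TUR = u_lab / u_ref
= 0.28 / 0.0286
= 9.7902

9.7902


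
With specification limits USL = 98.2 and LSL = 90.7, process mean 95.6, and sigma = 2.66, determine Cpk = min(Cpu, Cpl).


Cpu = (USL - mean) / (3*sigma) = (98.2 - 95.6) / (3*2.66) = 0.3258
Cpl = (mean - LSL) / (3*sigma) = (95.6 - 90.7) / (3*2.66) = 0.6140
Cpk = min(Cpu, Cpl) = 0.3258

0.3258


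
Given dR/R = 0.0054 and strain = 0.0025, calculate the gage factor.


GF = (dR/R) / epsilon
= 0.0054 / 0.0025
= 2.1600

2.1600


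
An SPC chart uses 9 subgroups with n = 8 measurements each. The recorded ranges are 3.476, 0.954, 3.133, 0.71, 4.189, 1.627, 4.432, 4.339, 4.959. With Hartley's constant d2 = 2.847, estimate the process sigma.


R_bar = (3.476 + 0.954 + 3.133 + 0.71 + 4.189 + 1.627 + 4.432 + 4.339 + 4.959) / 9
R_bar = 27.819 / 9 = 3.091
sigma_hat = R_bar / d2 = 3.091 / 2.847 = 1.0857

1.0857


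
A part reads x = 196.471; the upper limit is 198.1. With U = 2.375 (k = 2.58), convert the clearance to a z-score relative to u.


u = U / k = 2.375 / 2.58 = 0.92054264
margin = |USL - x| = |198.1 - 196.471| = 1.629
z = margin / u = 1.629 / 0.92054264
z = 1.7696

1.7696


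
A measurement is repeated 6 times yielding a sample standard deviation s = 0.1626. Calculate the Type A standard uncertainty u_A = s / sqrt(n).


u_A = s / sqrt(n)
u_A = 0.1626 / sqrt(6)
u_A = 0.1626 / 2.4494897
u_A = 0.0664

0.0664


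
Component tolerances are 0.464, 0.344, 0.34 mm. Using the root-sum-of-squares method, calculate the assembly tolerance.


RSS = sqrt(0.464^2 + 0.344^2 + 0.34^2)
= sqrt(0.449232)
= 0.6702

0.6702


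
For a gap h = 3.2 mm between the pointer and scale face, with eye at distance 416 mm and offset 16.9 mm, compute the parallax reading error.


error = h * offset / d
= 3.2 * 16.9 / 416
= 0.1300

0.1300


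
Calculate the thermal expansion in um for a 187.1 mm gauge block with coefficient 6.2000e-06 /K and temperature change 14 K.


dL = L * alpha * dT
= 187.1 * 6.2000e-06 * 14
= 0.0162403 mm
dL_um = 0.0162403 * 1000 = 16.2403 um

16.2403


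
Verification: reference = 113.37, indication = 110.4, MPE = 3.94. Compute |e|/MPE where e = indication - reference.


e = indication - reference = 110.4 - 113.37 = -2.9700
|e| = 2.9700
ratio = |e| / MPE = 2.9700 / 3.94
ratio = 0.7538

0.7538


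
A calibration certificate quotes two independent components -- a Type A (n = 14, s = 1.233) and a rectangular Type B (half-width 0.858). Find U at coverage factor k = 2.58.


u_A = s / sqrt(n) = 1.233 / sqrt(14) = 0.32953311
u_B = half_width / sqrt(3) = 0.858 / sqrt(3) = 0.49536653
uc = sqrt(u_A^2 + u_B^2) = sqrt(0.32953311^2 + 0.49536653^2) = 0.59496224
U = k * uc = 2.58 * 0.59496224
U = 1.5350

1.5350


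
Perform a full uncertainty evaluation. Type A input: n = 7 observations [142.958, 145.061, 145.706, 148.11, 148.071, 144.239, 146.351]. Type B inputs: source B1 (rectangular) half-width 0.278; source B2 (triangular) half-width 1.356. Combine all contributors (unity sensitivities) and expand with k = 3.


mean = (142.958 + 145.061 + 145.706 + 148.11 + 148.071 + 144.239 + 146.351) / 7 = 145.7851429
s = sqrt(sum((x - mean)^2)/(n-1)) = 1.9089368
u_A = s / sqrt(n) = 1.9089368 / sqrt(7) = 0.72151029
u_B1 = 0.278 / sqrt(3) = 0.16050337
u_B2 = 1.356 / sqrt(6) = 0.55358468
uc = sqrt(0.72151029^2 + 0.16050337^2 + 0.55358468^2) = 0.92346869
U = k * uc = 3 * 0.92346869
U = 2.7704

2.7704


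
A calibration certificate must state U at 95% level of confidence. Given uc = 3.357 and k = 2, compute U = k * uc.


U = k * uc
U = 2 * 3.357
U = 6.7140

6.7140


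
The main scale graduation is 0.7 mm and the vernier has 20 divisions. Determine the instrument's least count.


LC = MSD / n_div
= 0.7 / 20
= 0.0350

0.0350


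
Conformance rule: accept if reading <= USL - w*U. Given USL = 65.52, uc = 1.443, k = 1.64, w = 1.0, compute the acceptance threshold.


U = k * uc = 1.64 * 1.443 = 2.36652
guard band g = w * U = 1.0 * 2.36652 = 2.36652
AL = USL - g = 65.52 - 2.36652
AL = 63.1535

63.1535


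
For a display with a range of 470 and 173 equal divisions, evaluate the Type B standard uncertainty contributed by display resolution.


resolution = range / divisions
resolution = 470 / 173 = 2.716763
u_res = resolution / (2*sqrt(3))
u_res = 2.716763 / 3.4641016
u_res = 0.7843

0.7843


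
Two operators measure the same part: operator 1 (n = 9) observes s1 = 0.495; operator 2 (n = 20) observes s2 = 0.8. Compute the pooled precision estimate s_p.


s_p = sqrt(((n1-1)*s1^2 + (n2-1)*s2^2) / (n1+n2-2))
numerator = (9-1)*0.495^2 + (20-1)*0.8^2 = 1.9602 + 12.16 = 14.1202
denominator = 9 + 20 - 2 = 27
s_p^2 = 14.1202 / 27 = 0.52297037
s_p = sqrt(0.52297037) = 0.7232

0.7232


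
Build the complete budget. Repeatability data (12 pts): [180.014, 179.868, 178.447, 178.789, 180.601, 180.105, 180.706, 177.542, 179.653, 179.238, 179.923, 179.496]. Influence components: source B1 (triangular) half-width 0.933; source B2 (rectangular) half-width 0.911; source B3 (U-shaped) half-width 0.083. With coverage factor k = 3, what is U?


mean = (180.014 + 179.868 + 178.447 + 178.789 + 180.601 + 180.105 + 180.706 + 177.542 + 179.653 + 179.238 + 179.923 + 179.496) / 12 = 179.5318333
s = sqrt(sum((x - mean)^2)/(n-1)) = 0.91150294
u_A = s / sqrt(n) = 0.91150294 / sqrt(12) = 0.26312823
u_B1 = 0.933 / sqrt(6) = 0.38089566
u_B2 = 0.911 / sqrt(3) = 0.5259661
u_B3 = 0.083 / sqrt(2) = 0.058689863
uc = sqrt(0.26312823^2 + 0.38089566^2 + 0.5259661^2 + 0.058689863^2) = 0.70313783
U = k * uc = 3 * 0.70313783
U = 2.1094

2.1094


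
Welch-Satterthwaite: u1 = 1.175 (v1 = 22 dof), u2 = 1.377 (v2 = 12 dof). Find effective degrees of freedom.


uc = sqrt(u1^2 + u2^2) = sqrt(1.175^2 + 1.377^2) = 1.8101807
v_eff = uc^4 / (u1^4/v1 + u2^4/v2)
= 1.8101807^4 / (1.175^4/22 + 1.377^4/12)
= 10.737118 / 0.38625083
v_eff = 27.7983

27.7983


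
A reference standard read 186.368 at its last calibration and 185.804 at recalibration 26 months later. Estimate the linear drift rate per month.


rate = (v2 - v1) / months
= (185.804 - 186.368) / 26
= -0.5640 / 26
= -0.0217

-0.0217


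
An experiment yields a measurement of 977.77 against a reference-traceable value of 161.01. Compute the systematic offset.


Systematic error = measured - true
= 977.77 - 161.01
= 816.7600

816.7600


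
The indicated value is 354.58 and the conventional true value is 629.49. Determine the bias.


Systematic error = measured - true
= 354.58 - 629.49
= -274.9100

-274.9100


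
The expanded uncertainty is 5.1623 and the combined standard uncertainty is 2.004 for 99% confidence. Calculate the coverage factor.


k = U / uc
k = 5.1623 / 2.004
k = 2.576

2.576


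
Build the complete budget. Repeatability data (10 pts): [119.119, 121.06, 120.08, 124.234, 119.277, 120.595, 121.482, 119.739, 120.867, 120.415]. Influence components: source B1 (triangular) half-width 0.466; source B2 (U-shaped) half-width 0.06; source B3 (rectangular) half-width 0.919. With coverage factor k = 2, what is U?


mean = (119.119 + 121.06 + 120.08 + 124.234 + 119.277 + 120.595 + 121.482 + 119.739 + 120.867 + 120.415) / 10 = 120.6868
s = sqrt(sum((x - mean)^2)/(n-1)) = 1.459874
u_A = s / sqrt(n) = 1.459874 / sqrt(10) = 0.46165269
u_B1 = 0.466 / sqrt(6) = 0.1902437
u_B2 = 0.06 / sqrt(2) = 0.042426407
u_B3 = 0.919 / sqrt(3) = 0.5305849
uc = sqrt(0.46165269^2 + 0.1902437^2 + 0.042426407^2 + 0.5305849^2) = 0.7298193
U = k * uc = 2 * 0.7298193
U = 1.4596

1.4596


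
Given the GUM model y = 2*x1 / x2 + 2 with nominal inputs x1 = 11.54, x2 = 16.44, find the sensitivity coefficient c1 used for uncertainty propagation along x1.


y = 2*x1 / x2 + 2
dy/dx1 = 2/x2
Evaluate at x2 = 16.44: c1 = 2 / 16.44
c1 = 0.1217

0.1217


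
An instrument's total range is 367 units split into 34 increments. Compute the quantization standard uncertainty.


resolution = range / divisions
resolution = 367 / 34 = 10.794118
u_res = resolution / (2*sqrt(3))
u_res = 10.794118 / 3.4641016
u_res = 3.1160

3.1160


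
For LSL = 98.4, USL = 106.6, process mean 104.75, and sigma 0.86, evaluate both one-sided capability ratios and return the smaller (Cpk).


Cpu = (USL - mean) / (3*sigma) = (106.6 - 104.75) / (3*0.86) = 0.7171
Cpl = (mean - LSL) / (3*sigma) = (104.75 - 98.4) / (3*0.86) = 2.4612
Cpk = min(Cpu, Cpl) = 0.7171

0.7171


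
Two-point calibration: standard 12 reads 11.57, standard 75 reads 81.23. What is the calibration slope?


slope = (y2 - y1) / (x2 - x1)
= (81.23 - 11.57) / (75 - 12)
= 69.6600 / 63
= 1.1057

1.1057


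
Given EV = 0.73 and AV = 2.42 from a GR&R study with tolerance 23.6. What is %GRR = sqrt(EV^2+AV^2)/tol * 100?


GRR = sqrt(EV^2 + AV^2) = sqrt(0.73^2 + 2.42^2) = 2.5277065
%GRR = GRR / tol * 100 = 2.5277065 / 23.6 * 100
%GRR = 10.7106

10.7106


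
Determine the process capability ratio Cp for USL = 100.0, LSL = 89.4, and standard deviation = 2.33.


Cp = (USL - LSL) / (6 * sigma)
= (100.0 - 89.4) / (6 * 2.33)
= 10.6000 / 13.9800
= 0.7582

0.7582


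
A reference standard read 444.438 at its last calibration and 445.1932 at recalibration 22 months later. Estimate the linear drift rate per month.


rate = (v2 - v1) / months
= (445.1932 - 444.438) / 22
= 0.7552 / 22
= 0.0343

0.0343


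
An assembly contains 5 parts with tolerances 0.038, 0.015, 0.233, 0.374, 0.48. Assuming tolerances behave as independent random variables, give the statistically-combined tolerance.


RSS = sqrt(0.038^2 + 0.015^2 + 0.233^2 + 0.374^2 + 0.48^2)
= sqrt(0.426234)
= 0.6529

0.6529


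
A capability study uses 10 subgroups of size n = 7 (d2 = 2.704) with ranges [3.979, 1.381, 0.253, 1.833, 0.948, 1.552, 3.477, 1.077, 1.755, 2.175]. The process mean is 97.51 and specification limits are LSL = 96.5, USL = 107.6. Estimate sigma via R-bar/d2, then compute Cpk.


R_bar = (3.979 + 1.381 + 0.253 + 1.833 + 0.948 + 1.552 + 3.477 + 1.077 + 1.755 + 2.175) / 10 = 1.843
sigma = R_bar / d2 = 1.843 / 2.704 = 0.68158284
Cp = (USL - LSL)/(6*sigma) = (107.6 - 96.5)/(6*0.68158284) = 2.7143
Cpu = (107.6 - 97.51)/(3*0.68158284) = 4.9346
Cpl = (97.51 - 96.5)/(3*0.68158284) = 0.4939
Cpk = min(Cpu, Cpl) = 0.4939

0.4939


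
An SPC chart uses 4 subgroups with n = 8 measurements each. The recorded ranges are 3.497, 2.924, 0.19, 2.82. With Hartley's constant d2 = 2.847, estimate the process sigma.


R_bar = (3.497 + 2.924 + 0.19 + 2.82) / 4
R_bar = 9.431 / 4 = 2.35775
sigma_hat = R_bar / d2 = 2.35775 / 2.847 = 0.8282

0.8282


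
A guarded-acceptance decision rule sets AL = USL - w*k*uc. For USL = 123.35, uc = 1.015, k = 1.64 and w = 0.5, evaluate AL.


U = k * uc = 1.64 * 1.015 = 1.6646
guard band g = w * U = 0.5 * 1.6646 = 0.8323
AL = USL - g = 123.35 - 0.8323
AL = 122.5177

122.5177


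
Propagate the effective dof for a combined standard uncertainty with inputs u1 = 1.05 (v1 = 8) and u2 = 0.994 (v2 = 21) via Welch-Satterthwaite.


uc = sqrt(u1^2 + u2^2) = sqrt(1.05^2 + 0.994^2) = 1.4458686
v_eff = uc^4 / (u1^4/v1 + u2^4/v2)
= 1.4458686^4 / (1.05^4/8 + 0.994^4/21)
= 4.3703408 / 0.19842472
v_eff = 22.0252

22.0252


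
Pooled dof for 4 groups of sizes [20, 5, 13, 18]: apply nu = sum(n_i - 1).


nu = sum_i (n_i - 1)
nu = ((20 - 1) + (5 - 1) + (13 - 1) + (18 - 1))
nu = 19 + 4 + 12 + 17
nu = 52

52


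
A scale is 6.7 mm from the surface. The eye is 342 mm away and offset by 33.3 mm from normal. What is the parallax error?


error = h * offset / d
= 6.7 * 33.3 / 342
= 0.6524

0.6524


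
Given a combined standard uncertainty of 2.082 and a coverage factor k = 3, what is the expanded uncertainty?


U = k * uc
U = 3 * 2.082
U = 6.2460

6.2460


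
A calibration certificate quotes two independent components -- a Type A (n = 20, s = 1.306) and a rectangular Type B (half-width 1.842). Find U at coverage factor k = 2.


u_A = s / sqrt(n) = 1.306 / sqrt(20) = 0.29203048
u_B = half_width / sqrt(3) = 1.842 / sqrt(3) = 1.0634792
uc = sqrt(u_A^2 + u_B^2) = sqrt(0.29203048^2 + 1.0634792^2) = 1.1028462
U = k * uc = 2 * 1.1028462
U = 2.2057

2.2057


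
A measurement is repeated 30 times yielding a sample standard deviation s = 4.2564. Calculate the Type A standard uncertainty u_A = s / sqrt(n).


u_A = s / sqrt(n)
u_A = 4.2564 / sqrt(30)
u_A = 4.2564 / 5.4772256
u_A = 0.7771

0.7771


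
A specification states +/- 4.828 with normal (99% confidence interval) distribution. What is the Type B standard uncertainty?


u_B = half_width / 2.576
u_B = 4.828 / 2.576
u_B = 1.8742

1.8742


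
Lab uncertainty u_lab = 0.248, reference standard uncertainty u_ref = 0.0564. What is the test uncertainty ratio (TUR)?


TUR = u_lab / u_ref
= 0.248 / 0.0564
= 4.3972

4.3972


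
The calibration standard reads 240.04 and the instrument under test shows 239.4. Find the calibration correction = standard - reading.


Correction = standard - reading
= 240.04 - 239.4
= 0.6400

0.6400


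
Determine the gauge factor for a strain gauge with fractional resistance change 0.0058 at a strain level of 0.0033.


GF = (dR/R) / epsilon
= 0.0058 / 0.0033
= 1.7576

1.7576


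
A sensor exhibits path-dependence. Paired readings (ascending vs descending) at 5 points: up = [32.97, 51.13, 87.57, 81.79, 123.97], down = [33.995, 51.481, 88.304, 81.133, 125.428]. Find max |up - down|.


|32.97 - 33.995| = 1.0250
|51.13 - 51.481| = 0.3510
|87.57 - 88.304| = 0.7340
|81.79 - 81.133| = 0.6570
|123.97 - 125.428| = 1.4580
hysteresis = max(diffs) = 1.4580

1.4580


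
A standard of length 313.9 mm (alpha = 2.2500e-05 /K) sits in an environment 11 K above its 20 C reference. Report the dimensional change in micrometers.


dL = L * alpha * dT
= 313.9 * 2.2500e-05 * 11
= 0.0776902 mm
dL_um = 0.0776902 * 1000 = 77.6902 um

77.6902


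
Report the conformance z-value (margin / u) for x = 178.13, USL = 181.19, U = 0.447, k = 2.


u = U / k = 0.447 / 2 = 0.2235
margin = |USL - x| = |181.19 - 178.13| = 3.06
z = margin / u = 3.06 / 0.2235
z = 13.6913

13.6913


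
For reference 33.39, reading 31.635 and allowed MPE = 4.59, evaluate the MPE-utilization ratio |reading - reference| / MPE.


e = indication - reference = 31.635 - 33.39 = -1.7550
|e| = 1.7550
ratio = |e| / MPE = 1.7550 / 4.59
ratio = 0.3824

0.3824


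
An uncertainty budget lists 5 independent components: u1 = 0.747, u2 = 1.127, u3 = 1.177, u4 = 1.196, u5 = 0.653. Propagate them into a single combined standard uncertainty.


uc = sqrt(0.747^2 + 1.127^2 + 1.177^2 + 1.196^2 + 0.653^2)
uc = sqrt(5.070292)
uc = 2.2517

2.2517


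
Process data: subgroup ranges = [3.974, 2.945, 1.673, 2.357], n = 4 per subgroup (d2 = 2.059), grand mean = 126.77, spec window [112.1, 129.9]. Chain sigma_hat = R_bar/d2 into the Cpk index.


R_bar = (3.974 + 2.945 + 1.673 + 2.357) / 4 = 2.73725
sigma = R_bar / d2 = 2.73725 / 2.059 = 1.3294075
Cp = (USL - LSL)/(6*sigma) = (129.9 - 112.1)/(6*1.3294075) = 2.2316
Cpu = (129.9 - 126.77)/(3*1.3294075) = 0.7848
Cpl = (126.77 - 112.1)/(3*1.3294075) = 3.6783
Cpk = min(Cpu, Cpl) = 0.7848

0.7848


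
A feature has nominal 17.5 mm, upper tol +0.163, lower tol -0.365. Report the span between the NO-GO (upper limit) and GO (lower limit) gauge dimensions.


GO = nominal - lower_tol (smallest hole = maximum material condition)
GO = 17.5 - 0.365 = 17.135
NO-GO = nominal + upper_tol (largest hole = least material condition)
NO-GO = 17.5 + 0.163 = 17.663
spread = NO-GO - GO = 17.663 - 17.135 = 0.5280

0.5280


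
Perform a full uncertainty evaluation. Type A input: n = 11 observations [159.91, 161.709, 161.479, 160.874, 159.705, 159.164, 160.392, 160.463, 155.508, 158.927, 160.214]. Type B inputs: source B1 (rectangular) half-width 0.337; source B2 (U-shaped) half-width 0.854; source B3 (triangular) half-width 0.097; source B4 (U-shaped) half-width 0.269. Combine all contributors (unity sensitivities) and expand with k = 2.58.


mean = (159.91 + 161.709 + 161.479 + 160.874 + 159.705 + 159.164 + 160.392 + 160.463 + 155.508 + 158.927 + 160.214) / 11 = 159.8495455
s = sqrt(sum((x - mean)^2)/(n-1)) = 1.6781013
u_A = s / sqrt(n) = 1.6781013 / sqrt(11) = 0.50596658
u_B1 = 0.337 / sqrt(3) = 0.19456704
u_B2 = 0.854 / sqrt(2) = 0.60386919
u_B3 = 0.097 / sqrt(6) = 0.039600084
u_B4 = 0.269 / sqrt(2) = 0.19021172
uc = sqrt(0.50596658^2 + 0.19456704^2 + 0.60386919^2 + 0.039600084^2 + 0.19021172^2) = 0.83442506
U = k * uc = 2.58 * 0.83442506
U = 2.1528

2.1528


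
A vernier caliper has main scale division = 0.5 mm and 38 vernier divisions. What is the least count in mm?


LC = MSD / n_div
= 0.5 / 38
= 0.0132

0.0132


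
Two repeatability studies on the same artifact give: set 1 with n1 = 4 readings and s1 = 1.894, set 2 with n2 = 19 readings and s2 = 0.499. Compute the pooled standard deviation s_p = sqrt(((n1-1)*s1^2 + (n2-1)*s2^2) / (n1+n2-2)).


s_p = sqrt(((n1-1)*s1^2 + (n2-1)*s2^2) / (n1+n2-2))
numerator = (4-1)*1.894^2 + (19-1)*0.499^2 = 10.761708 + 4.482018 = 15.243726
denominator = 4 + 19 - 2 = 21
s_p^2 = 15.243726 / 21 = 0.72589171
s_p = sqrt(0.72589171) = 0.8520

0.8520


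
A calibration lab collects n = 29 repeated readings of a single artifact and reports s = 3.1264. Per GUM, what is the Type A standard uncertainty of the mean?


u_A = s / sqrt(n)
u_A = 3.1264 / sqrt(29)
u_A = 3.1264 / 5.3851648
u_A = 0.5806

0.5806


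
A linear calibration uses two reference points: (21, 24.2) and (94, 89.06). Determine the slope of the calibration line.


slope = (y2 - y1) / (x2 - x1)
= (89.06 - 24.2) / (94 - 21)
= 64.8600 / 73
= 0.8885

0.8885


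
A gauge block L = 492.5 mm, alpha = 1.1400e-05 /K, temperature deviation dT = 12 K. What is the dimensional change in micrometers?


dL = L * alpha * dT
= 492.5 * 1.1400e-05 * 12
= 0.0673740 mm
dL_um = 0.0673740 * 1000 = 67.3740 um

67.3740


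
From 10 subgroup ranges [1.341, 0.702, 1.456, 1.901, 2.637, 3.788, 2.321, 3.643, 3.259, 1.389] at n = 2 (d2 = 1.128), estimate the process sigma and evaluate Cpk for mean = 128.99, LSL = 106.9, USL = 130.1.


R_bar = (1.341 + 0.702 + 1.456 + 1.901 + 2.637 + 3.788 + 2.321 + 3.643 + 3.259 + 1.389) / 10 = 2.2437
sigma = R_bar / d2 = 2.2437 / 1.128 = 1.9890957
Cp = (USL - LSL)/(6*sigma) = (130.1 - 106.9)/(6*1.9890957) = 1.9439
Cpu = (130.1 - 128.99)/(3*1.9890957) = 0.1860
Cpl = (128.99 - 106.9)/(3*1.9890957) = 3.7018
Cpk = min(Cpu, Cpl) = 0.1860

0.1860


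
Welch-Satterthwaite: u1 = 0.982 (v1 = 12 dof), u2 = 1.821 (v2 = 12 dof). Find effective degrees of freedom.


uc = sqrt(u1^2 + u2^2) = sqrt(0.982^2 + 1.821^2) = 2.0689043
v_eff = uc^4 / (u1^4/v1 + u2^4/v2)
= 2.0689043^4 / (0.982^4/12 + 1.821^4/12)
= 18.321525 / 0.99383739
v_eff = 18.4351

18.4351


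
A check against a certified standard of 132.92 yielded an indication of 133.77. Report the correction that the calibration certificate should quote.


Correction = standard - reading
= 132.92 - 133.77
= -0.8500

-0.8500


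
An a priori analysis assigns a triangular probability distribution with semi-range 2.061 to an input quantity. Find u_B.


u_B = half_width / sqrt(6)
u_B = 2.061 / 2.4494897
u_B = 0.8414

0.8414


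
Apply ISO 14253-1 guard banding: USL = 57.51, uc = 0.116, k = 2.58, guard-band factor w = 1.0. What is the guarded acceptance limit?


U = k * uc = 2.58 * 0.116 = 0.29928
guard band g = w * U = 1.0 * 0.29928 = 0.29928
AL = USL - g = 57.51 - 0.29928
AL = 57.2107

57.2107


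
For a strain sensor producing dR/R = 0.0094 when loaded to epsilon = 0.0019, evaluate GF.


GF = (dR/R) / epsilon
= 0.0094 / 0.0019
= 4.9474

4.9474


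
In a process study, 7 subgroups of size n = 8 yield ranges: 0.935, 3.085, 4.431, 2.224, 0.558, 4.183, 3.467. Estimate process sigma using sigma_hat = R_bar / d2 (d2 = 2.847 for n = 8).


R_bar = (0.935 + 3.085 + 4.431 + 2.224 + 0.558 + 4.183 + 3.467) / 7
R_bar = 18.883 / 7 = 2.6975714
sigma_hat = R_bar / d2 = 2.6975714 / 2.847 = 0.9475

0.9475


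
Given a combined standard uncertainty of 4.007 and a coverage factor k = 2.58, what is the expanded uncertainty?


U = k * uc
U = 2.58 * 4.007
U = 10.3381

10.3381


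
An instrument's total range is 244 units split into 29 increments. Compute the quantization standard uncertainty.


resolution = range / divisions
resolution = 244 / 29 = 8.4137931
u_res = resolution / (2*sqrt(3))
u_res = 8.4137931 / 3.4641016
u_res = 2.4289

2.4289


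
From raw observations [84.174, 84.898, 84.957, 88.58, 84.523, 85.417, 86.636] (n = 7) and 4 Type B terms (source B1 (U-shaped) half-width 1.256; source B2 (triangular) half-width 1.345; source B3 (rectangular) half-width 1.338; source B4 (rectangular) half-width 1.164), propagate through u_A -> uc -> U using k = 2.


mean = (84.174 + 84.898 + 84.957 + 88.58 + 84.523 + 85.417 + 86.636) / 7 = 85.59785714
s = sqrt(sum((x - mean)^2)/(n-1)) = 1.5322538
u_A = s / sqrt(n) = 1.5322538 / sqrt(7) = 0.5791375
u_B1 = 1.256 / sqrt(2) = 0.88812612
u_B2 = 1.345 / sqrt(6) = 0.54909395
u_B3 = 1.338 / sqrt(3) = 0.77249466
u_B4 = 1.164 / sqrt(3) = 0.67203571
uc = sqrt(0.5791375^2 + 0.88812612^2 + 0.54909395^2 + 0.77249466^2 + 0.67203571^2) = 1.5729121
U = k * uc = 2 * 1.5729121
U = 3.1458

3.1458


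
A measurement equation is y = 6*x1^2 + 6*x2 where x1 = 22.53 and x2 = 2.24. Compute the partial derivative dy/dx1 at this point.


y = 6*x1^2 + 6*x2
dy/dx1 = 2*6*x1
Evaluate at x1 = 22.53: c1 = 12 * 22.53
c1 = 270.3600

270.3600


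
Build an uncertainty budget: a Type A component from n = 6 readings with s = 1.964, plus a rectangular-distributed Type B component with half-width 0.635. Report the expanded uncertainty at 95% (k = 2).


u_A = s / sqrt(n) = 1.964 / sqrt(6) = 0.80179964
u_B = half_width / sqrt(3) = 0.635 / sqrt(3) = 0.36661742
uc = sqrt(u_A^2 + u_B^2) = sqrt(0.80179964^2 + 0.36661742^2) = 0.88164108
U = k * uc = 2 * 0.88164108
U = 1.7633

1.7633


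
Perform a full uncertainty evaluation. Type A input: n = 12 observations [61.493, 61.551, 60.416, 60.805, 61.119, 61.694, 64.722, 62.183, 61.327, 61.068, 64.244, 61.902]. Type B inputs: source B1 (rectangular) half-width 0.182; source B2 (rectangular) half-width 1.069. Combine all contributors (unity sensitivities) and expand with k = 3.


mean = (61.493 + 61.551 + 60.416 + 60.805 + 61.119 + 61.694 + 64.722 + 62.183 + 61.327 + 61.068 + 64.244 + 61.902) / 12 = 61.877
s = sqrt(sum((x - mean)^2)/(n-1)) = 1.3105671
u_A = s / sqrt(n) = 1.3105671 / sqrt(12) = 0.37832813
u_B1 = 0.182 / sqrt(3) = 0.10507775
u_B2 = 1.069 / sqrt(3) = 0.61718744
uc = sqrt(0.37832813^2 + 0.10507775^2 + 0.61718744^2) = 0.73150109
U = k * uc = 3 * 0.73150109
U = 2.1945

2.1945


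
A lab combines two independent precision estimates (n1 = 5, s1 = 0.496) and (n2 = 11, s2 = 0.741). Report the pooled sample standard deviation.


s_p = sqrt(((n1-1)*s1^2 + (n2-1)*s2^2) / (n1+n2-2))
numerator = (5-1)*0.496^2 + (11-1)*0.741^2 = 0.984064 + 5.49081 = 6.474874
denominator = 5 + 11 - 2 = 14
s_p^2 = 6.474874 / 14 = 0.462491
s_p = sqrt(0.462491) = 0.6801

0.6801


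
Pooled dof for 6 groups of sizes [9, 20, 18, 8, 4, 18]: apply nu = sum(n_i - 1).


nu = sum_i (n_i - 1)
nu = ((9 - 1) + (20 - 1) + (18 - 1) + (8 - 1) + (4 - 1) + (18 - 1))
nu = 8 + 19 + 17 + 7 + 3 + 17
nu = 71

71


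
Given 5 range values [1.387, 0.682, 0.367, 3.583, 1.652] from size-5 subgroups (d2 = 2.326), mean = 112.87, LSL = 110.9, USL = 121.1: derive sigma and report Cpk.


R_bar = (1.387 + 0.682 + 0.367 + 3.583 + 1.652) / 5 = 1.5342
sigma = R_bar / d2 = 1.5342 / 2.326 = 0.65958727
Cp = (USL - LSL)/(6*sigma) = (121.1 - 110.9)/(6*0.65958727) = 2.5774
Cpu = (121.1 - 112.87)/(3*0.65958727) = 4.1592
Cpl = (112.87 - 110.9)/(3*0.65958727) = 0.9956
Cpk = min(Cpu, Cpl) = 0.9956

0.9956


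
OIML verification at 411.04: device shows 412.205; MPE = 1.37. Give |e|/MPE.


e = indication - reference = 412.205 - 411.04 = 1.1650
|e| = 1.1650
ratio = |e| / MPE = 1.1650 / 1.37
ratio = 0.8504

0.8504


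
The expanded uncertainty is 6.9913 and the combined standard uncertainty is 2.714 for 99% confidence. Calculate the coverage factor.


k = U / uc
k = 6.9913 / 2.714
k = 2.576

2.576


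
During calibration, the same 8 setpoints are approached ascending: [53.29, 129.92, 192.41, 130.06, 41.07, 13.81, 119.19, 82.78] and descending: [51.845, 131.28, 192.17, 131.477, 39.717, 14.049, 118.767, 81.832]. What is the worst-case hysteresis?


|53.29 - 51.845| = 1.4450
|129.92 - 131.28| = 1.3600
|192.41 - 192.17| = 0.2400
|130.06 - 131.477| = 1.4170
|41.07 - 39.717| = 1.3530
|13.81 - 14.049| = 0.2390
|119.19 - 118.767| = 0.4230
|82.78 - 81.832| = 0.9480
hysteresis = max(diffs) = 1.4450

1.4450


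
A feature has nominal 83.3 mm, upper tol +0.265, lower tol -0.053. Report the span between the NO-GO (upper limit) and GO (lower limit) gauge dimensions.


GO = nominal - lower_tol (smallest hole = maximum material condition)
GO = 83.3 - 0.053 = 83.247
NO-GO = nominal + upper_tol (largest hole = least material condition)
NO-GO = 83.3 + 0.265 = 83.565
spread = NO-GO - GO = 83.565 - 83.247 = 0.3180

0.3180


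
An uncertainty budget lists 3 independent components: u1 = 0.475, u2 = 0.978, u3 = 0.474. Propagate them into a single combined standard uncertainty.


uc = sqrt(0.475^2 + 0.978^2 + 0.474^2)
uc = sqrt(1.406785)
uc = 1.1861

1.1861


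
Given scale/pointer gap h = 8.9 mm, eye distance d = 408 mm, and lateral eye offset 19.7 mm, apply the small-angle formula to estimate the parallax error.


error = h * offset / d
= 8.9 * 19.7 / 408
= 0.4297

0.4297


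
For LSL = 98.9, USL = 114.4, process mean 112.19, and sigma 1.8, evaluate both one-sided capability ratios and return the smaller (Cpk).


Cpu = (USL - mean) / (3*sigma) = (114.4 - 112.19) / (3*1.8) = 0.4093
Cpl = (mean - LSL) / (3*sigma) = (112.19 - 98.9) / (3*1.8) = 2.4611
Cpk = min(Cpu, Cpl) = 0.4093

0.4093


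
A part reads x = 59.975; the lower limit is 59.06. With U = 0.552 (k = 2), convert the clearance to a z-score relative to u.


u = U / k = 0.552 / 2 = 0.276
margin = |LSL - x| = |59.06 - 59.975| = 0.915
z = margin / u = 0.915 / 0.276
z = 3.3152

3.3152


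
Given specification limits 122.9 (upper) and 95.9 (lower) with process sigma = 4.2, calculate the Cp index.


Cp = (USL - LSL) / (6 * sigma)
= (122.9 - 95.9) / (6 * 4.2)
= 27.0000 / 25.2000
= 1.0714

1.0714


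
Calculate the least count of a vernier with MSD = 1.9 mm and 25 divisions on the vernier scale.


LC = MSD / n_div
= 1.9 / 25
= 0.0760

0.0760


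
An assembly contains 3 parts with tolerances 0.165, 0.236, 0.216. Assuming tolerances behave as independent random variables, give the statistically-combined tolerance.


RSS = sqrt(0.165^2 + 0.236^2 + 0.216^2)
= sqrt(0.129577)
= 0.3600

0.3600


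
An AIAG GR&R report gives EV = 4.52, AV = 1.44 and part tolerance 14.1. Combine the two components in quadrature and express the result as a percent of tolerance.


GRR = sqrt(EV^2 + AV^2) = sqrt(4.52^2 + 1.44^2) = 4.7438381
%GRR = GRR / tol * 100 = 4.7438381 / 14.1 * 100
%GRR = 33.6442

33.6442


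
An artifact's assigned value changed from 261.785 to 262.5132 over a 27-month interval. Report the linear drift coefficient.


rate = (v2 - v1) / months
= (262.5132 - 261.785) / 27
= 0.7282 / 27
= 0.0270

0.0270


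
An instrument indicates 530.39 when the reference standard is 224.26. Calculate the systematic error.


Systematic error = measured - true
= 530.39 - 224.26
= 306.1300

306.1300


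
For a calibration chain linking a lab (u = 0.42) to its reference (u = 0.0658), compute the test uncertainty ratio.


TUR = u_lab / u_ref
= 0.42 / 0.0658
= 6.3830

6.3830


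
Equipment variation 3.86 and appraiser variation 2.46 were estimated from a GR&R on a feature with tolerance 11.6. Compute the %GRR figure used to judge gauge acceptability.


GRR = sqrt(EV^2 + AV^2) = sqrt(3.86^2 + 2.46^2) = 4.5772481
%GRR = GRR / tol * 100 = 4.5772481 / 11.6 * 100
%GRR = 39.4590

39.4590


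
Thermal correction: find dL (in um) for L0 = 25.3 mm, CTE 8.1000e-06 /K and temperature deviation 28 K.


dL = L * alpha * dT
= 25.3 * 8.1000e-06 * 28
= 0.0057380 mm
dL_um = 0.0057380 * 1000 = 5.7380 um

5.7380


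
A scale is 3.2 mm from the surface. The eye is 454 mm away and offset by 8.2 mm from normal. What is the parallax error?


error = h * offset / d
= 3.2 * 8.2 / 454
= 0.0578

0.0578


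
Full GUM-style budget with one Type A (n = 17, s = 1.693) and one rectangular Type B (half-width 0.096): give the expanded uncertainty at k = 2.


u_A = s / sqrt(n) = 1.693 / sqrt(17) = 0.41061281
u_B = half_width / sqrt(3) = 0.096 / sqrt(3) = 0.055425626
uc = sqrt(u_A^2 + u_B^2) = sqrt(0.41061281^2 + 0.055425626^2) = 0.41433667
U = k * uc = 2 * 0.41433667
U = 0.8287

0.8287


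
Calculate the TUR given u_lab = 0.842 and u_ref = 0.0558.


TUR = u_lab / u_ref
= 0.842 / 0.0558
= 15.0896

15.0896


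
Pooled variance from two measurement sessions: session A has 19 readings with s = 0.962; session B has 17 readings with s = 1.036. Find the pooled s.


s_p = sqrt(((n1-1)*s1^2 + (n2-1)*s2^2) / (n1+n2-2))
numerator = (19-1)*0.962^2 + (17-1)*1.036^2 = 16.657992 + 17.172736 = 33.830728
denominator = 19 + 17 - 2 = 34
s_p^2 = 33.830728 / 34 = 0.99502141
s_p = sqrt(0.99502141) = 0.9975

0.9975


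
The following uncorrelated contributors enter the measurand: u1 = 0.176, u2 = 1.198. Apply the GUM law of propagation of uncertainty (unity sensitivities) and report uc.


uc = sqrt(0.176^2 + 1.198^2)
uc = sqrt(1.46618)
uc = 1.2109

1.2109


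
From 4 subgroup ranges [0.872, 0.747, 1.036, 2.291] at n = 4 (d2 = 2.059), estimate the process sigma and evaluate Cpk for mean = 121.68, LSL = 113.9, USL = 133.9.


R_bar = (0.872 + 0.747 + 1.036 + 2.291) / 4 = 1.2365
sigma = R_bar / d2 = 1.2365 / 2.059 = 0.60053424
Cp = (USL - LSL)/(6*sigma) = (133.9 - 113.9)/(6*0.60053424) = 5.5506
Cpu = (133.9 - 121.68)/(3*0.60053424) = 6.7828
Cpl = (121.68 - 113.9)/(3*0.60053424) = 4.3184
Cpk = min(Cpu, Cpl) = 4.3184

4.3184


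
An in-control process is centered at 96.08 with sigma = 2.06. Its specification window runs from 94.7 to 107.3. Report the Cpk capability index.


Cpu = (USL - mean) / (3*sigma) = (107.3 - 96.08) / (3*2.06) = 1.8155
Cpl = (mean - LSL) / (3*sigma) = (96.08 - 94.7) / (3*2.06) = 0.2233
Cpk = min(Cpu, Cpl) = 0.2233

0.2233


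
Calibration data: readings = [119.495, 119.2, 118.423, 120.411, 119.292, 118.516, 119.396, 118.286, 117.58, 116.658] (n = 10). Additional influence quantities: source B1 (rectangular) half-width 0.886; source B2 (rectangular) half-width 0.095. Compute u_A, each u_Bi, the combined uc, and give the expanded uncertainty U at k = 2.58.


mean = (119.495 + 119.2 + 118.423 + 120.411 + 119.292 + 118.516 + 119.396 + 118.286 + 117.58 + 116.658) / 10 = 118.7257
s = sqrt(sum((x - mean)^2)/(n-1)) = 1.0720679
u_A = s / sqrt(n) = 1.0720679 / sqrt(10) = 0.33901764
u_B1 = 0.886 / sqrt(3) = 0.51153234
u_B2 = 0.095 / sqrt(3) = 0.054848276
uc = sqrt(0.33901764^2 + 0.51153234^2 + 0.054848276^2) = 0.61612225
U = k * uc = 2.58 * 0.61612225
U = 1.5896

1.5896


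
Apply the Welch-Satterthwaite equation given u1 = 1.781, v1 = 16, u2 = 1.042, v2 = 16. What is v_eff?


uc = sqrt(u1^2 + u2^2) = sqrt(1.781^2 + 1.042^2) = 2.0634255
v_eff = uc^4 / (u1^4/v1 + u2^4/v2)
= 2.0634255^4 / (1.781^4/16 + 1.042^4/16)
= 18.12822 / 0.70251375
v_eff = 25.8048

25.8048


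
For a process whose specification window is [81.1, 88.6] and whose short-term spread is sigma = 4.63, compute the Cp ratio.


Cp = (USL - LSL) / (6 * sigma)
= (88.6 - 81.1) / (6 * 4.63)
= 7.5000 / 27.7800
= 0.2700

0.2700


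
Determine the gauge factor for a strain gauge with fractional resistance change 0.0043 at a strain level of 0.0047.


GF = (dR/R) / epsilon
= 0.0043 / 0.0047
= 0.9149

0.9149


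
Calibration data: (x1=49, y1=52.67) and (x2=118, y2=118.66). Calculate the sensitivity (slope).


slope = (y2 - y1) / (x2 - x1)
= (118.66 - 52.67) / (118 - 49)
= 65.9900 / 69
= 0.9564

0.9564


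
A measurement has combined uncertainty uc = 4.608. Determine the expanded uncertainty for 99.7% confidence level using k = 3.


U = k * uc
U = 3 * 4.608
U = 13.8240

13.8240


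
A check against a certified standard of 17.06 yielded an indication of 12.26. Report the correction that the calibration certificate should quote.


Correction = standard - reading
= 17.06 - 12.26
= 4.8000

4.8000


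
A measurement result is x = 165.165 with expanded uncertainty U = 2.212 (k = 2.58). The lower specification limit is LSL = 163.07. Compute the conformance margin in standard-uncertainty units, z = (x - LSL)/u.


u = U / k = 2.212 / 2.58 = 0.85736434
margin = |LSL - x| = |163.07 - 165.165| = 2.095
z = margin / u = 2.095 / 0.85736434
z = 2.4435

2.4435


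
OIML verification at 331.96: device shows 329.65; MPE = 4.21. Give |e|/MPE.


e = indication - reference = 329.65 - 331.96 = -2.3100
|e| = 2.3100
ratio = |e| / MPE = 2.3100 / 4.21
ratio = 0.5487

0.5487
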